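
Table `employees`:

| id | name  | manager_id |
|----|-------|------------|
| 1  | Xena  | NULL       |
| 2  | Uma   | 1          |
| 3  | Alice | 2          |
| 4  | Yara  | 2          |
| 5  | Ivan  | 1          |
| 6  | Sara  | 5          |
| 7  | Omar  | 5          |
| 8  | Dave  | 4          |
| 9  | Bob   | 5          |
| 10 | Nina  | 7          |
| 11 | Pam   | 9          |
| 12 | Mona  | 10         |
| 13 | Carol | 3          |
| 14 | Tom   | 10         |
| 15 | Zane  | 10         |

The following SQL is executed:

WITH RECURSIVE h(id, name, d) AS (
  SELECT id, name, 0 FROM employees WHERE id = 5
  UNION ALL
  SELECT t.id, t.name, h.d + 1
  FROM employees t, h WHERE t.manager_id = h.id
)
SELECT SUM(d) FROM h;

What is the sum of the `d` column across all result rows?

Base: id=5 (Ivan) at d 0.
Iteration 1: rows with manager_id in {5} -> Sara (id 6, d 1), Omar (id 7, d 1), Bob (id 9, d 1).
Iteration 2: rows with manager_id in {6,7,9} -> Nina (id 10, d 2), Pam (id 11, d 2).
Iteration 3: rows with manager_id in {10,11} -> Mona (id 12, d 3), Tom (id 14, d 3), Zane (id 15, d 3).
Iteration 4: no rows with manager_id in {12,14,15}; recursion stops.
SUM(d) = 0 + 1 + 1 + 1 + 2 + 2 + 3 + 3 + 3 = 16.

16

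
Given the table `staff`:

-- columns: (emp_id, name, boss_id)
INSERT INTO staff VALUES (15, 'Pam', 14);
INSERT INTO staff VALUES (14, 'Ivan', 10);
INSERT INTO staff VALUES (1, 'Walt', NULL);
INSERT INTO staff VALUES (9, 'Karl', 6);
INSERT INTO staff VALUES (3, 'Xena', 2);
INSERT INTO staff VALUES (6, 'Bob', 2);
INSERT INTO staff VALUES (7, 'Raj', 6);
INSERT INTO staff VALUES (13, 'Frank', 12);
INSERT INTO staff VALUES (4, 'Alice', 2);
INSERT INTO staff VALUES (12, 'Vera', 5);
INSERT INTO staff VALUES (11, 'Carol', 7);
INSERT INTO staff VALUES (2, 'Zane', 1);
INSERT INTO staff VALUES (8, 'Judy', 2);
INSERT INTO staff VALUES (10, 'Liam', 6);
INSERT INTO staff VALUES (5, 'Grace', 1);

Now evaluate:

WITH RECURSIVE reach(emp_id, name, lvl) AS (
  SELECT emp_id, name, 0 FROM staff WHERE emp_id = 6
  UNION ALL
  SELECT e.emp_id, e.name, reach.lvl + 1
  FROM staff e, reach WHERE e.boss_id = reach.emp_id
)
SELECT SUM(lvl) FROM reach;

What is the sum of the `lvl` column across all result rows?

Base: emp_id=6 (Bob) at lvl 0.
Iteration 1: rows with boss_id in {6} -> Raj (id 7, lvl 1), Karl (id 9, lvl 1), Liam (id 10, lvl 1).
Iteration 2: rows with boss_id in {7,9,10} -> Carol (id 11, lvl 2), Ivan (id 14, lvl 2).
Iteration 3: rows with boss_id in {11,14} -> Pam (id 15, lvl 3).
Iteration 4: no rows with boss_id in {15}; recursion stops.
SUM(lvl) = 0 + 1 + 1 + 1 + 2 + 2 + 3 = 10.

10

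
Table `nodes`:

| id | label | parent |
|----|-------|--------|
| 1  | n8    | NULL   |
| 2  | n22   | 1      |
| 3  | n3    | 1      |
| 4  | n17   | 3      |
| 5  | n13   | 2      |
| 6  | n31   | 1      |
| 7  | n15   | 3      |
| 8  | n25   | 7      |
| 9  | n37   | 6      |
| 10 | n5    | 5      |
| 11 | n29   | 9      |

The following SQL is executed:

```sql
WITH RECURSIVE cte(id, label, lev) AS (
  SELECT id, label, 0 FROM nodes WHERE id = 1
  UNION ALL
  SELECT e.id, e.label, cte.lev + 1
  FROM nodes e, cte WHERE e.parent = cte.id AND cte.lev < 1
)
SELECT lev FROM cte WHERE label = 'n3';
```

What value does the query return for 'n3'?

1

Base: id=1 (n8) at lev 0.
Iteration 1: rows with parent in {1} -> n22 (id 2, lev 1), n3 (id 3, lev 1), n31 (id 6, lev 1).
Iteration 2: lev < 1 fails for all current rows; recursion stops.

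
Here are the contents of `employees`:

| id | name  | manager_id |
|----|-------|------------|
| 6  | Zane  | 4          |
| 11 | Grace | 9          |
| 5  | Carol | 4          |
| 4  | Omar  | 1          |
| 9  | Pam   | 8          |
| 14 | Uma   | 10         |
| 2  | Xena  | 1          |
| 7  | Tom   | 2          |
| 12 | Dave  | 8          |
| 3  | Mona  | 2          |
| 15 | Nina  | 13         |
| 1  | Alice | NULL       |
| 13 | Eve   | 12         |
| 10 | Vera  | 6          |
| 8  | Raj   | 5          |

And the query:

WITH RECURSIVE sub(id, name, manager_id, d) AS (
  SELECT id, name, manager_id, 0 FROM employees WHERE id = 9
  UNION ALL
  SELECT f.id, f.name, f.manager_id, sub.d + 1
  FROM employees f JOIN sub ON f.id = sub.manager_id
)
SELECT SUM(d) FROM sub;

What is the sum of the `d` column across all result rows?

10

Base: id=9 (Pam), manager_id=8, d 0.
Iteration 1: join on id=8 -> Raj (id 8, manager_id=5, d 1).
Iteration 2: join on id=5 -> Carol (id 5, manager_id=4, d 2).
Iteration 3: join on id=4 -> Omar (id 4, manager_id=1, d 3).
Iteration 4: join on id=1 -> Alice (id 1, manager_id=NULL, d 4).
Iteration 5: manager_id is NULL; no match; recursion stops.
SUM(d) = 0 + 1 + 2 + 3 + 4 = 10.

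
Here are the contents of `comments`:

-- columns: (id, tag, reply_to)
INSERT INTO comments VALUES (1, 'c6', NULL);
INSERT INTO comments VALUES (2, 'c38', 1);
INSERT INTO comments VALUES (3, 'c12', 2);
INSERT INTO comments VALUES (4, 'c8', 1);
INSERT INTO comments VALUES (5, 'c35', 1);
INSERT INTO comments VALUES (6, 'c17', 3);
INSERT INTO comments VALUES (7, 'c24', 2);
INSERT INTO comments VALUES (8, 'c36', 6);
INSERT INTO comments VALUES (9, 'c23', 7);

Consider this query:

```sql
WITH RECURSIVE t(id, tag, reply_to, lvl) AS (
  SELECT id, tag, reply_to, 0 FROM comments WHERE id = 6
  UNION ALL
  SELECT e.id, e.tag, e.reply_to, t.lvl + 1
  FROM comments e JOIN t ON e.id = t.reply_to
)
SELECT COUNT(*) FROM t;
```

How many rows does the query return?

4

Base: id=6 (c17), reply_to=3, lvl 0.
Iteration 1: join on id=3 -> c12 (id 3, reply_to=2, lvl 1).
Iteration 2: join on id=2 -> c38 (id 2, reply_to=1, lvl 2).
Iteration 3: join on id=1 -> c6 (id 1, reply_to=NULL, lvl 3).
Iteration 4: reply_to is NULL; no match; recursion stops.
Total rows emitted: 4.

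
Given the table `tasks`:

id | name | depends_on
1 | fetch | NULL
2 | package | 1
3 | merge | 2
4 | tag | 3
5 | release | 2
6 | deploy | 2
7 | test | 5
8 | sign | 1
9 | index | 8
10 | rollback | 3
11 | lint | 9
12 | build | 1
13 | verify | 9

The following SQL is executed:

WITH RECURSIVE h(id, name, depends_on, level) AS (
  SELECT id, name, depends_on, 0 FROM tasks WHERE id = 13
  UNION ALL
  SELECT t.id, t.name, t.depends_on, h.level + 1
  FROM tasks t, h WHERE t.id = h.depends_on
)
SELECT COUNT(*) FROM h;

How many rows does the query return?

4

Base: id=13 (verify), depends_on=9, level 0.
Iteration 1: join on id=9 -> index (id 9, depends_on=8, level 1).
Iteration 2: join on id=8 -> sign (id 8, depends_on=1, level 2).
Iteration 3: join on id=1 -> fetch (id 1, depends_on=NULL, level 3).
Iteration 4: depends_on is NULL; no match; recursion stops.
Total rows emitted: 4.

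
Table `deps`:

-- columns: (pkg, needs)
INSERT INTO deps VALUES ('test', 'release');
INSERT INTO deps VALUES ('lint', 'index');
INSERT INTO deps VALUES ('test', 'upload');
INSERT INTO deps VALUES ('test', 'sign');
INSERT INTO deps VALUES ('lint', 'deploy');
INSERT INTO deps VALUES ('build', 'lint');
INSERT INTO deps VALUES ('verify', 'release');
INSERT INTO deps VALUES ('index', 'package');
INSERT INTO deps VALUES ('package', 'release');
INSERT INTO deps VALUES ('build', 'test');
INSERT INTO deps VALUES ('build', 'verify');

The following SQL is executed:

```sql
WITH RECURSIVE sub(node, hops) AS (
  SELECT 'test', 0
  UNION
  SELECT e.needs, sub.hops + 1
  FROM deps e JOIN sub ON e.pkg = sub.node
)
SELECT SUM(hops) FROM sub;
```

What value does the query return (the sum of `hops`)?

Base: (test, hops=0).
Iteration 1: edges from {test} -> (release, hops=1), (sign, hops=1), (upload, hops=1).
Iteration 2: no outgoing edges from {release,sign,upload}; recursion stops.
SUM(hops) = 0 + 1 + 1 + 1 = 3.

3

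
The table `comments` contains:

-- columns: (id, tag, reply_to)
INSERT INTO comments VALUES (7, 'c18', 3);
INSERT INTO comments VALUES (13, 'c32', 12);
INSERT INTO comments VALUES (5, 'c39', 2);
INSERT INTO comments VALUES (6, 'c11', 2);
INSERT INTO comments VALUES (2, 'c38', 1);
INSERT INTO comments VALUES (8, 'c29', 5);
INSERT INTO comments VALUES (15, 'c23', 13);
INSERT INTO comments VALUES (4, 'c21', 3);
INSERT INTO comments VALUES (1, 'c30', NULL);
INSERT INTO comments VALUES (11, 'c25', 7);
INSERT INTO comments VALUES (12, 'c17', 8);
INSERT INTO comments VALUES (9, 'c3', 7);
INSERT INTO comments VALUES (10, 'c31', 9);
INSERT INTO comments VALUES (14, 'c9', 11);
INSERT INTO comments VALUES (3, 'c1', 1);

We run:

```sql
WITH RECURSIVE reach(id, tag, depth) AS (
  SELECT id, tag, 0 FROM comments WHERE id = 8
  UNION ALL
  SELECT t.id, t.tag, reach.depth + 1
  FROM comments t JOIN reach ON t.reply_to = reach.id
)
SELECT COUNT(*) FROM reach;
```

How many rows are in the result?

4

Base: id=8 (c29) at depth 0.
Iteration 1: rows with reply_to in {8} -> c17 (id 12, depth 1).
Iteration 2: rows with reply_to in {12} -> c32 (id 13, depth 2).
Iteration 3: rows with reply_to in {13} -> c23 (id 15, depth 3).
Iteration 4: no rows with reply_to in {15}; recursion stops.
Total rows emitted: 4.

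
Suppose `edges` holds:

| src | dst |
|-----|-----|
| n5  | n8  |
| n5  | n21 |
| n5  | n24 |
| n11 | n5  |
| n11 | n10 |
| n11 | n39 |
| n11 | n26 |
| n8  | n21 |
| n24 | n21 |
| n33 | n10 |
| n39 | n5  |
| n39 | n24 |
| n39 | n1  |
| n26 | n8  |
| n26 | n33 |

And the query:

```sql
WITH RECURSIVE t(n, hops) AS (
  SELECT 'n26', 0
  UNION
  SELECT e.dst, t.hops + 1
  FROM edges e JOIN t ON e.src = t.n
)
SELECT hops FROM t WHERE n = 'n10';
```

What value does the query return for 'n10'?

2

Base: (n26, hops=0).
Iteration 1: edges from {n26} -> (n33, hops=1), (n8, hops=1).
Iteration 2: edges from {n33,n8} -> (n10, hops=2), (n21, hops=2).
Iteration 3: no outgoing edges from {n10,n21}; recursion stops.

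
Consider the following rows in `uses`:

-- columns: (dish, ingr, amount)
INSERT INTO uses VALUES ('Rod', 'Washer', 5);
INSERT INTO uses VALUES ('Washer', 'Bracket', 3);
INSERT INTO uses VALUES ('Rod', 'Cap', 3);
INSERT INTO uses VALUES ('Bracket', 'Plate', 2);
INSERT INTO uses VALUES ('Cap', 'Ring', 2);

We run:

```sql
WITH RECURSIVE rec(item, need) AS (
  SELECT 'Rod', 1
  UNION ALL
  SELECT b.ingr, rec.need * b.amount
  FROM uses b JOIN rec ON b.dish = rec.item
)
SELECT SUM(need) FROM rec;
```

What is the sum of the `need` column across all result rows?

Base: (Rod, need=1).
Iteration 1: components of {Rod} -> Cap = 1*3 = 3, Washer = 1*5 = 5.
Iteration 2: components of {Cap,Washer} -> Bracket = 5*3 = 15, Ring = 3*2 = 6.
Iteration 3: components of {Bracket,Ring} -> Plate = 15*2 = 30.
Iteration 4: no further components; recursion stops.
SUM(need) = 1 + 3 + 5 + 6 + 15 + 30 = 60.

60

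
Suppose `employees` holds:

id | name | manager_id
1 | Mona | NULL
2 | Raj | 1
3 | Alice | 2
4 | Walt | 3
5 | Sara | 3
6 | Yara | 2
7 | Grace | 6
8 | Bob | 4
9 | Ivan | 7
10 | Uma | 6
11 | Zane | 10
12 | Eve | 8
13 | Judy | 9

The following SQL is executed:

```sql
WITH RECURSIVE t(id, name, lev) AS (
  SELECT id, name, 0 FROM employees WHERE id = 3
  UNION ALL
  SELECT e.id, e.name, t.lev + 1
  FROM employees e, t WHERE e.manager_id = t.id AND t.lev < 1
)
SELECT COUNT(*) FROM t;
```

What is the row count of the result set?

Base: id=3 (Alice) at lev 0.
Iteration 1: rows with manager_id in {3} -> Walt (id 4, lev 1), Sara (id 5, lev 1).
Iteration 2: lev < 1 fails for all current rows; recursion stops.
Total rows emitted: 3.

3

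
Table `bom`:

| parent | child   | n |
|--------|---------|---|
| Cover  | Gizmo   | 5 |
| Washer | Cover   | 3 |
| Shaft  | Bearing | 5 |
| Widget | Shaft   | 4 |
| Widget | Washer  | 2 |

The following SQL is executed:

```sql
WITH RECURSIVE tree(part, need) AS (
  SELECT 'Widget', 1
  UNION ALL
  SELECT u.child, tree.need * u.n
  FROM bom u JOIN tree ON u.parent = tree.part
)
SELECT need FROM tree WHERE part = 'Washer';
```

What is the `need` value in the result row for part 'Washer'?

2

Base: (Widget, need=1).
Iteration 1: components of {Widget} -> Shaft = 1*4 = 4, Washer = 1*2 = 2.
Iteration 2: components of {Shaft,Washer} -> Bearing = 4*5 = 20, Cover = 2*3 = 6.
Iteration 3: components of {Bearing,Cover} -> Gizmo = 6*5 = 30.
Iteration 4: no further components; recursion stops.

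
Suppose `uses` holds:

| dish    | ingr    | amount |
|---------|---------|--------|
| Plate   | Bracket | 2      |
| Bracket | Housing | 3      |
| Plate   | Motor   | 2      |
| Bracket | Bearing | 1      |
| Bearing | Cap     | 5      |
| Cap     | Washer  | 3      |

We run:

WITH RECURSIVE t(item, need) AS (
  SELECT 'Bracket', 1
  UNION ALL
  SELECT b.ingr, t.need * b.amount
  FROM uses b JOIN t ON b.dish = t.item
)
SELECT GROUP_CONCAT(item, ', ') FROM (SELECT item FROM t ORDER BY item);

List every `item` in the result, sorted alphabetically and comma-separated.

Bearing, Bracket, Cap, Housing, Washer

Base: (Bracket, need=1).
Iteration 1: components of {Bracket} -> Bearing = 1*1 = 1, Housing = 1*3 = 3.
Iteration 2: components of {Bearing,Housing} -> Cap = 1*5 = 5.
Iteration 3: components of {Cap} -> Washer = 5*3 = 15.
Iteration 4: no further components; recursion stops.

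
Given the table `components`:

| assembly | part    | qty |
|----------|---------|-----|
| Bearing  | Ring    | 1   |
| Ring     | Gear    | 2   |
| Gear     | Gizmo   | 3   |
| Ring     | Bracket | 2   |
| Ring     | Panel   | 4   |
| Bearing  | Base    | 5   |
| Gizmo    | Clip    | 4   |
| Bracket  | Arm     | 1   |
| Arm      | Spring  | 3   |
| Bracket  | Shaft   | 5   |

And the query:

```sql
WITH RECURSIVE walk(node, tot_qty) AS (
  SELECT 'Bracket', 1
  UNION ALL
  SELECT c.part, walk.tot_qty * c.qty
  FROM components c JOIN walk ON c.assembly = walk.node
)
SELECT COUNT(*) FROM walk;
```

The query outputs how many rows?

4

Base: (Bracket, tot_qty=1).
Iteration 1: components of {Bracket} -> Arm = 1*1 = 1, Shaft = 1*5 = 5.
Iteration 2: components of {Arm,Shaft} -> Spring = 1*3 = 3.
Iteration 3: no further components; recursion stops.
Total rows emitted: 4.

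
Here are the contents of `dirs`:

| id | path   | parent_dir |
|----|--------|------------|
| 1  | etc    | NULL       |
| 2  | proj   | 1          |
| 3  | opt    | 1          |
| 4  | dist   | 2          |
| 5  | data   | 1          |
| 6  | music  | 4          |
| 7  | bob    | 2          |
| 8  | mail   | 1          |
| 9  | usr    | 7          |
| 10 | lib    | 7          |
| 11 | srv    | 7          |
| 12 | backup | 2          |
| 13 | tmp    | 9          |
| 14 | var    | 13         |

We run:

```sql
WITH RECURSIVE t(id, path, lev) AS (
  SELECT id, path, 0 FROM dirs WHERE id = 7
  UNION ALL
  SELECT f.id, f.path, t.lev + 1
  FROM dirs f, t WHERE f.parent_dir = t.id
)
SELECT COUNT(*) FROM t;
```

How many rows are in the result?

Base: id=7 (bob) at lev 0.
Iteration 1: rows with parent_dir in {7} -> usr (id 9, lev 1), lib (id 10, lev 1), srv (id 11, lev 1).
Iteration 2: rows with parent_dir in {9,10,11} -> tmp (id 13, lev 2).
Iteration 3: rows with parent_dir in {13} -> var (id 14, lev 3).
Iteration 4: no rows with parent_dir in {14}; recursion stops.
Total rows emitted: 6.

6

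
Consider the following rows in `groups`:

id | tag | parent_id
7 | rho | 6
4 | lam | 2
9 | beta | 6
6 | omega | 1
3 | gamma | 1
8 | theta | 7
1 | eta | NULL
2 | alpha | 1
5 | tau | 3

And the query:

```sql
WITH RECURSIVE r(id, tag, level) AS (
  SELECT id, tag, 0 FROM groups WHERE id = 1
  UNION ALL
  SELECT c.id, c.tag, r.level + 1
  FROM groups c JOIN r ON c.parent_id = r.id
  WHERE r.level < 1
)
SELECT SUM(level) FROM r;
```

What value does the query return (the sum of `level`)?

Base: id=1 (eta) at level 0.
Iteration 1: rows with parent_id in {1} -> alpha (id 2, level 1), gamma (id 3, level 1), omega (id 6, level 1).
Iteration 2: level < 1 fails for all current rows; recursion stops.
SUM(level) = 0 + 1 + 1 + 1 = 3.

3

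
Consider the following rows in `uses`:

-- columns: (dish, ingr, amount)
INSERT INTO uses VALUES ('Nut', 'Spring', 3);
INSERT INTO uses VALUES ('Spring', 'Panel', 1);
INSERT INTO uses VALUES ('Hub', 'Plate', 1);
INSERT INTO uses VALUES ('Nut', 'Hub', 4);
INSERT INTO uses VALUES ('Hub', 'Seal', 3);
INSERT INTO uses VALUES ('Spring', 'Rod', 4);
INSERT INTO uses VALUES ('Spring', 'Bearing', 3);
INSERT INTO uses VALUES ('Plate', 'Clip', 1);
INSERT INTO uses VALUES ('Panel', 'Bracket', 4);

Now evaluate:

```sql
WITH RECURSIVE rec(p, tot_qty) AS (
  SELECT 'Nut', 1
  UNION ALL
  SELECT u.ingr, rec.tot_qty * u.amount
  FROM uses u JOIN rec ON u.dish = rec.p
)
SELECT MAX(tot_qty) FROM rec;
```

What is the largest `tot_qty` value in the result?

Base: (Nut, tot_qty=1).
Iteration 1: components of {Nut} -> Hub = 1*4 = 4, Spring = 1*3 = 3.
Iteration 2: components of {Hub,Spring} -> Bearing = 3*3 = 9, Panel = 3*1 = 3, Plate = 4*1 = 4, Rod = 3*4 = 12, Seal = 4*3 = 12.
Iteration 3: components of {Bearing,Panel,Plate,Rod,Seal} -> Bracket = 3*4 = 12, Clip = 4*1 = 4.
Iteration 4: no further components; recursion stops.
tot_qty values: 1, 3, 4, 9, 12, 3, 12, 4, 12, 4; the maximum is 12.

12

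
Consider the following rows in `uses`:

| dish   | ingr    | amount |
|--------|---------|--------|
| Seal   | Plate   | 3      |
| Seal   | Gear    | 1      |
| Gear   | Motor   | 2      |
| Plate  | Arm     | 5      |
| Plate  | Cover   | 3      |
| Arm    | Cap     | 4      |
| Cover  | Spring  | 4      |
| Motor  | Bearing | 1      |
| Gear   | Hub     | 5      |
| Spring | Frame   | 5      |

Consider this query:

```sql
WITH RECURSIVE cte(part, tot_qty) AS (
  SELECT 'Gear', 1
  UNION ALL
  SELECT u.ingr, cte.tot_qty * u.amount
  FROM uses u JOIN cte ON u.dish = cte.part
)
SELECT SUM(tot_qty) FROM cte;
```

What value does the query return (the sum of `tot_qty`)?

10

Base: (Gear, tot_qty=1).
Iteration 1: components of {Gear} -> Hub = 1*5 = 5, Motor = 1*2 = 2.
Iteration 2: components of {Hub,Motor} -> Bearing = 2*1 = 2.
Iteration 3: no further components; recursion stops.
SUM(tot_qty) = 1 + 2 + 5 + 2 = 10.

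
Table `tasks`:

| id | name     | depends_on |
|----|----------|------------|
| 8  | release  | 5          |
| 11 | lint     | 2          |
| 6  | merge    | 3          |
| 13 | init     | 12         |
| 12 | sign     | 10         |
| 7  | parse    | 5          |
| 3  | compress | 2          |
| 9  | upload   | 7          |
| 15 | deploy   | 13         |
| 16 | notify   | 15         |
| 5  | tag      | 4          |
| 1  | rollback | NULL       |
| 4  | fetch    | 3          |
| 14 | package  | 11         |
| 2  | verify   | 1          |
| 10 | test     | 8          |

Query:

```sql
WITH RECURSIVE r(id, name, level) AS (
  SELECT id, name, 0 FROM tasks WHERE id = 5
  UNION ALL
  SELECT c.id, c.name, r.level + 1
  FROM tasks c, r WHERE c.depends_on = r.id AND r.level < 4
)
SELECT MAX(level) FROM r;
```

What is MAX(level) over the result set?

4

Base: id=5 (tag) at level 0.
Iteration 1: rows with depends_on in {5} -> parse (id 7, level 1), release (id 8, level 1).
Iteration 2: rows with depends_on in {7,8} -> upload (id 9, level 2), test (id 10, level 2).
Iteration 3: rows with depends_on in {9,10} -> sign (id 12, level 3).
Iteration 4: rows with depends_on in {12} -> init (id 13, level 4).
Iteration 5: level < 4 fails for all current rows; recursion stops.
level values: 0, 1, 1, 2, 2, 3, 4; the maximum is 4.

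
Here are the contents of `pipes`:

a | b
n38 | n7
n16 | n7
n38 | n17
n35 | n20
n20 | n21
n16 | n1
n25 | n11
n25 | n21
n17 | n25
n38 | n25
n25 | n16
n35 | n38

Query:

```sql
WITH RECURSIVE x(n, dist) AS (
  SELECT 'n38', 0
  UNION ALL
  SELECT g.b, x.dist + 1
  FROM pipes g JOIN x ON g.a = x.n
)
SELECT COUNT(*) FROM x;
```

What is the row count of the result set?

Base: (n38, dist=0).
Iteration 1: edges from {n38} -> (n17, dist=1), (n25, dist=1), (n7, dist=1).
Iteration 2: edges from {n17,n25,n7} -> (n11, dist=2), (n16, dist=2), (n21, dist=2), (n25, dist=2).
Iteration 3: edges from {n11,n16,n21,n25} -> (n1, dist=3), (n11, dist=3), (n16, dist=3), (n21, dist=3), (n7, dist=3).
Iteration 4: edges from {n1,n11,n16,n21,n7} -> (n1, dist=4), (n7, dist=4).
Iteration 5: no outgoing edges from {n1,n7}; recursion stops.
Total rows emitted: 15.

15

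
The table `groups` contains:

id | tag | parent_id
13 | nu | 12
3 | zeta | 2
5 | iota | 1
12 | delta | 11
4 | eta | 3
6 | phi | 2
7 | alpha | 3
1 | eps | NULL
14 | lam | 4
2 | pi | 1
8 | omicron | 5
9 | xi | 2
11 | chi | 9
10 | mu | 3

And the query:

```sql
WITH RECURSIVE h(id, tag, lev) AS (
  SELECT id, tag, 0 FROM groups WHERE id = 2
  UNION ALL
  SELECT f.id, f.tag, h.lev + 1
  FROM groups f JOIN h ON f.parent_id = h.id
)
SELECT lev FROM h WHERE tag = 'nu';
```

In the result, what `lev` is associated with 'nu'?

4

Base: id=2 (pi) at lev 0.
Iteration 1: rows with parent_id in {2} -> zeta (id 3, lev 1), phi (id 6, lev 1), xi (id 9, lev 1).
Iteration 2: rows with parent_id in {3,6,9} -> eta (id 4, lev 2), alpha (id 7, lev 2), mu (id 10, lev 2), chi (id 11, lev 2).
Iteration 3: rows with parent_id in {4,7,10,11} -> delta (id 12, lev 3), lam (id 14, lev 3).
Iteration 4: rows with parent_id in {12,14} -> nu (id 13, lev 4).
Iteration 5: no rows with parent_id in {13}; recursion stops.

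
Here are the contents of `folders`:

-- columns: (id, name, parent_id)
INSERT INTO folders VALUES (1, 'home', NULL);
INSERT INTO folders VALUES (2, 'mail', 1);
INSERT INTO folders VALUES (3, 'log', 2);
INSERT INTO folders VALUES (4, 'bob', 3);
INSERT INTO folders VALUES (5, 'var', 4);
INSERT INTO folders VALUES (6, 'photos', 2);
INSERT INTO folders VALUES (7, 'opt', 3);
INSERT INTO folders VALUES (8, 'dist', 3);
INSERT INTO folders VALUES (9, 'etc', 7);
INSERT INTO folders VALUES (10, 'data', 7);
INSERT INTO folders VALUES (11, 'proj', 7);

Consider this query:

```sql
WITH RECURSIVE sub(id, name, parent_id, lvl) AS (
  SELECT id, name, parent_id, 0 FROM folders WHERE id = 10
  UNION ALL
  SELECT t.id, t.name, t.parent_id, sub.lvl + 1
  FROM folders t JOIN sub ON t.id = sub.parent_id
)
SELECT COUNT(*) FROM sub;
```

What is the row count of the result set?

5

Base: id=10 (data), parent_id=7, lvl 0.
Iteration 1: join on id=7 -> opt (id 7, parent_id=3, lvl 1).
Iteration 2: join on id=3 -> log (id 3, parent_id=2, lvl 2).
Iteration 3: join on id=2 -> mail (id 2, parent_id=1, lvl 3).
Iteration 4: join on id=1 -> home (id 1, parent_id=NULL, lvl 4).
Iteration 5: parent_id is NULL; no match; recursion stops.
Total rows emitted: 5.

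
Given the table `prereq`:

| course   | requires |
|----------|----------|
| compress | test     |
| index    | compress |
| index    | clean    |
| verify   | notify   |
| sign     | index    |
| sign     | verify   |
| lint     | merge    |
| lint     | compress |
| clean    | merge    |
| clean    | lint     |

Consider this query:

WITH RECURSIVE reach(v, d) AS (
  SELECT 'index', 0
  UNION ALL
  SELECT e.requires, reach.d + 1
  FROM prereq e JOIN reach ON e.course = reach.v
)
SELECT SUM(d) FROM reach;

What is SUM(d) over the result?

Base: (index, d=0).
Iteration 1: edges from {index} -> (clean, d=1), (compress, d=1).
Iteration 2: edges from {clean,compress} -> (lint, d=2), (merge, d=2), (test, d=2).
Iteration 3: edges from {lint,merge,test} -> (compress, d=3), (merge, d=3).
Iteration 4: edges from {compress,merge} -> (test, d=4).
Iteration 5: no outgoing edges from {test}; recursion stops.
SUM(d) = 0 + 1 + 1 + 2 + 2 + 2 + 3 + 3 + 4 = 18.

18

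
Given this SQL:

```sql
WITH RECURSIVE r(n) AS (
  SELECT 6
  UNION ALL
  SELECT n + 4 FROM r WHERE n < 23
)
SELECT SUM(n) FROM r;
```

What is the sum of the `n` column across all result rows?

Base: n=6.
Iteration 1: 6 < 23 holds -> n = 6 + 4 = 10.
Iteration 2: 10 < 23 holds -> n = 10 + 4 = 14.
Iteration 3: 14 < 23 holds -> n = 14 + 4 = 18.
Iteration 4: 18 < 23 holds -> n = 18 + 4 = 22.
Iteration 5: 22 < 23 holds -> n = 22 + 4 = 26.
Iteration 6: 26 < 23 fails; recursion stops.
SUM(n) = 6 + 10 + 14 + 18 + 22 + 26 = 96.

96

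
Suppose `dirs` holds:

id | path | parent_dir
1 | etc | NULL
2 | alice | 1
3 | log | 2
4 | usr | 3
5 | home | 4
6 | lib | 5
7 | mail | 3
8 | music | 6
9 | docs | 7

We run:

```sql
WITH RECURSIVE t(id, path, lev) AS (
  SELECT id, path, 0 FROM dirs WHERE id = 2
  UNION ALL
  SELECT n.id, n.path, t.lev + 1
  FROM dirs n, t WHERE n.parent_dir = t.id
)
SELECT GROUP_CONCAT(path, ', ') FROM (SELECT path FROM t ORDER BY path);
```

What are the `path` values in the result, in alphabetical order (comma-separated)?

Base: id=2 (alice) at lev 0.
Iteration 1: rows with parent_dir in {2} -> log (id 3, lev 1).
Iteration 2: rows with parent_dir in {3} -> usr (id 4, lev 2), mail (id 7, lev 2).
Iteration 3: rows with parent_dir in {4,7} -> home (id 5, lev 3), docs (id 9, lev 3).
Iteration 4: rows with parent_dir in {5,9} -> lib (id 6, lev 4).
Iteration 5: rows with parent_dir in {6} -> music (id 8, lev 5).
Iteration 6: no rows with parent_dir in {8}; recursion stops.

alice, docs, home, lib, log, mail, music, usr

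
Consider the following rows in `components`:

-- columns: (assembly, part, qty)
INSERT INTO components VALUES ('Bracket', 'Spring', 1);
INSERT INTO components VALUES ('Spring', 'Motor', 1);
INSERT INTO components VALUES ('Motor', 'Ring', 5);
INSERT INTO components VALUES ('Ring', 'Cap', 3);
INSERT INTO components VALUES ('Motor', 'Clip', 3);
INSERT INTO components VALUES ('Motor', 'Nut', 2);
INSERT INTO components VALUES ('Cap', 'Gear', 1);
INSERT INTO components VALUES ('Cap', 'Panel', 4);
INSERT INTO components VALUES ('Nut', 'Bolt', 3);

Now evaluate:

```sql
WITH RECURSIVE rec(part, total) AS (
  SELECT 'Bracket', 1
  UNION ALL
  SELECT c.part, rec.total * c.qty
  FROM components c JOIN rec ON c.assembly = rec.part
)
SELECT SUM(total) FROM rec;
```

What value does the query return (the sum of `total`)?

109

Base: (Bracket, total=1).
Iteration 1: components of {Bracket} -> Spring = 1*1 = 1.
Iteration 2: components of {Spring} -> Motor = 1*1 = 1.
Iteration 3: components of {Motor} -> Clip = 1*3 = 3, Nut = 1*2 = 2, Ring = 1*5 = 5.
Iteration 4: components of {Clip,Nut,Ring} -> Bolt = 2*3 = 6, Cap = 5*3 = 15.
Iteration 5: components of {Bolt,Cap} -> Gear = 15*1 = 15, Panel = 15*4 = 60.
Iteration 6: no further components; recursion stops.
SUM(total) = 1 + 1 + 1 + 5 + 3 + 2 + 15 + 6 + 15 + 60 = 109.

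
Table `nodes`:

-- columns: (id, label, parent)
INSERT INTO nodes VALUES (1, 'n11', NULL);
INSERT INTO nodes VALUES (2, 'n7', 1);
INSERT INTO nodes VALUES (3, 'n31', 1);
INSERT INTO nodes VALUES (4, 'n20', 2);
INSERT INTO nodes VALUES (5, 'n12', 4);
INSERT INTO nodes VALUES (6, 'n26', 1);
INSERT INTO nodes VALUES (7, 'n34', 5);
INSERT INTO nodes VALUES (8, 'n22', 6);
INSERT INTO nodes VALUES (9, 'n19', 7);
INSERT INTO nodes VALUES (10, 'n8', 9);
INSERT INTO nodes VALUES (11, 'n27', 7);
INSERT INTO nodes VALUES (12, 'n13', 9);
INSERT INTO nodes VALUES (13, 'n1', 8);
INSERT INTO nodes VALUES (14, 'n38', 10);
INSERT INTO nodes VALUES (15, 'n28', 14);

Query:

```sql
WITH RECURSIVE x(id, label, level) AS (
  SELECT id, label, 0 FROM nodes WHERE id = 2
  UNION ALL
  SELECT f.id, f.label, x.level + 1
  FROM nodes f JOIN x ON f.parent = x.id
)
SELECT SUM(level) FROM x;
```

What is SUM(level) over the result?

Base: id=2 (n7) at level 0.
Iteration 1: rows with parent in {2} -> n20 (id 4, level 1).
Iteration 2: rows with parent in {4} -> n12 (id 5, level 2).
Iteration 3: rows with parent in {5} -> n34 (id 7, level 3).
Iteration 4: rows with parent in {7} -> n19 (id 9, level 4), n27 (id 11, level 4).
Iteration 5: rows with parent in {9,11} -> n8 (id 10, level 5), n13 (id 12, level 5).
Iteration 6: rows with parent in {10,12} -> n38 (id 14, level 6).
Iteration 7: rows with parent in {14} -> n28 (id 15, level 7).
Iteration 8: no rows with parent in {15}; recursion stops.
SUM(level) = 0 + 1 + 2 + 3 + 4 + 4 + 5 + 5 + 6 + 7 = 37.

37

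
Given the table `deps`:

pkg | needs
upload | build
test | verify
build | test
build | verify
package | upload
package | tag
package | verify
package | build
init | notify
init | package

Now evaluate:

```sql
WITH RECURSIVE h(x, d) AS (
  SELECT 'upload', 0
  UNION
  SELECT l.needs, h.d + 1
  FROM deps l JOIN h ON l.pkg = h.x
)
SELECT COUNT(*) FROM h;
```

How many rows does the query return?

Base: (upload, d=0).
Iteration 1: edges from {upload} -> (build, d=1).
Iteration 2: edges from {build} -> (test, d=2), (verify, d=2).
Iteration 3: edges from {test,verify} -> (verify, d=3).
Iteration 4: no outgoing edges from {verify}; recursion stops.
Total rows emitted: 5.

5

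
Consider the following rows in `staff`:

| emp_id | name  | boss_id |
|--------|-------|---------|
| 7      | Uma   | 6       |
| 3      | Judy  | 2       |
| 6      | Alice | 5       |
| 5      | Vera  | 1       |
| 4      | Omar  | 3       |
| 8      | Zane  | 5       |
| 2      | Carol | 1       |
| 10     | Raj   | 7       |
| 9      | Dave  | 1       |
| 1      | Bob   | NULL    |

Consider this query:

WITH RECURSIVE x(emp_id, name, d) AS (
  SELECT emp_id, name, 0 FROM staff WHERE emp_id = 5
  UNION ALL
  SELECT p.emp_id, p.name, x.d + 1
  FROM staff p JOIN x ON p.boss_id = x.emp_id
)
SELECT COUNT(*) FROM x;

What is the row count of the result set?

Base: emp_id=5 (Vera) at d 0.
Iteration 1: rows with boss_id in {5} -> Alice (id 6, d 1), Zane (id 8, d 1).
Iteration 2: rows with boss_id in {6,8} -> Uma (id 7, d 2).
Iteration 3: rows with boss_id in {7} -> Raj (id 10, d 3).
Iteration 4: no rows with boss_id in {10}; recursion stops.
Total rows emitted: 5.

5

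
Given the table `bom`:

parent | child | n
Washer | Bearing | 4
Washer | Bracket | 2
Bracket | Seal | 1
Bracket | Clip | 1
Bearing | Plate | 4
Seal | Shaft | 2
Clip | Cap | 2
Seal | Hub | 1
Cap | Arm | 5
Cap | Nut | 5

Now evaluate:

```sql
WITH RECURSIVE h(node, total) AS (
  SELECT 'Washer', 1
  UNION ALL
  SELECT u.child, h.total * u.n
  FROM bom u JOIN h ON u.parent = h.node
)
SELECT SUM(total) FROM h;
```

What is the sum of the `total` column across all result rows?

Base: (Washer, total=1).
Iteration 1: components of {Washer} -> Bearing = 1*4 = 4, Bracket = 1*2 = 2.
Iteration 2: components of {Bearing,Bracket} -> Clip = 2*1 = 2, Plate = 4*4 = 16, Seal = 2*1 = 2.
Iteration 3: components of {Clip,Plate,Seal} -> Cap = 2*2 = 4, Hub = 2*1 = 2, Shaft = 2*2 = 4.
Iteration 4: components of {Cap,Hub,Shaft} -> Arm = 4*5 = 20, Nut = 4*5 = 20.
Iteration 5: no further components; recursion stops.
SUM(total) = 1 + 4 + 2 + 16 + 2 + 2 + 4 + 2 + 4 + 20 + 20 = 77.

77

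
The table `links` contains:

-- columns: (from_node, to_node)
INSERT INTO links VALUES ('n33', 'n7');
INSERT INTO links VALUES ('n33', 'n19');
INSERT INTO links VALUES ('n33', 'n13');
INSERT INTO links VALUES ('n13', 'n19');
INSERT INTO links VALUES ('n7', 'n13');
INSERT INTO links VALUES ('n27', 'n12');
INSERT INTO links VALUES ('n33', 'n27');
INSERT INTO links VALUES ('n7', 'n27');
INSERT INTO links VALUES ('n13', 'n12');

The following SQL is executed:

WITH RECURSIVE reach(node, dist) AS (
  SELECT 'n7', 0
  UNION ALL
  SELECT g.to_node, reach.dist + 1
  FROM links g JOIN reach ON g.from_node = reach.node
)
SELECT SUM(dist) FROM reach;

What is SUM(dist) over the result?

Base: (n7, dist=0).
Iteration 1: edges from {n7} -> (n13, dist=1), (n27, dist=1).
Iteration 2: edges from {n13,n27} -> (n12, dist=2) x2, (n19, dist=2). [UNION ALL keeps all 3 new rows, including repeats]
Iteration 3: no outgoing edges from {n12,n19}; recursion stops.
SUM(dist) = 0 + 1 + 1 + 2 + 2 + 2 = 8.

8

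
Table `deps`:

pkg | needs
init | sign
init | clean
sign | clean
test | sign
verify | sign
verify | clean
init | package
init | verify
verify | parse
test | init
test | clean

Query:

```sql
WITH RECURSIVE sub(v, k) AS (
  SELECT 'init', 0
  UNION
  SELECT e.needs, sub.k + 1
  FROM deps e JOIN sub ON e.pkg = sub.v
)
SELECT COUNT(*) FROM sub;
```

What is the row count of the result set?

Base: (init, k=0).
Iteration 1: edges from {init} -> (clean, k=1), (package, k=1), (sign, k=1), (verify, k=1).
Iteration 2: edges from {clean,package,sign,verify} -> (clean, k=2), (parse, k=2), (sign, k=2). [UNION drops 1 duplicate row(s)]
Iteration 3: edges from {clean,parse,sign} -> (clean, k=3).
Iteration 4: no outgoing edges from {clean}; recursion stops.
Total rows emitted: 9.

9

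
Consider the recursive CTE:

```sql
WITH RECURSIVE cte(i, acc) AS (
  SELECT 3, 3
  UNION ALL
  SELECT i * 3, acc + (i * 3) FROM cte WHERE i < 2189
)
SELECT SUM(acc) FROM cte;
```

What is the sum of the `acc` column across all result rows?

Base: i=3, acc=3.
Iteration 1: 3 < 2189 holds -> i = 3 * 3 = 9, acc = 3 + 9 = 12.
Iteration 2: 9 < 2189 holds -> i = 9 * 3 = 27, acc = 12 + 27 = 39.
Iteration 3: 27 < 2189 holds -> i = 27 * 3 = 81, acc = 39 + 81 = 120.
Iteration 4: 81 < 2189 holds -> i = 81 * 3 = 243, acc = 120 + 243 = 363.
Iteration 5: 243 < 2189 holds -> i = 243 * 3 = 729, acc = 363 + 729 = 1092.
Iteration 6: 729 < 2189 holds -> i = 729 * 3 = 2187, acc = 1092 + 2187 = 3279.
Iteration 7: 2187 < 2189 holds -> i = 2187 * 3 = 6561, acc = 3279 + 6561 = 9840.
Iteration 8: 6561 < 2189 fails; recursion stops.
SUM(acc) = 3 + 12 + 39 + 120 + 363 + 1092 + 3279 + 9840 = 14748.

14748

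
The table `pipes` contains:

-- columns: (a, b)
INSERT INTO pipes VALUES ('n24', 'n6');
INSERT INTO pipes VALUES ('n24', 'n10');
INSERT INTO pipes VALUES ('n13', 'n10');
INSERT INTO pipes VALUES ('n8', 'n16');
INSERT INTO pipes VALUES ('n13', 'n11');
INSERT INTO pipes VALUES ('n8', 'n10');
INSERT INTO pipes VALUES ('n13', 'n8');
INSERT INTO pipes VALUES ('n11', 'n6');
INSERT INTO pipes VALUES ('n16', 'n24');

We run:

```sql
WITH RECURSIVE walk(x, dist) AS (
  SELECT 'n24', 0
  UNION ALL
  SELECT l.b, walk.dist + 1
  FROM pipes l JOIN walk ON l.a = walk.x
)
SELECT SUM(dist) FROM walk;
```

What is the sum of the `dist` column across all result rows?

Base: (n24, dist=0).
Iteration 1: edges from {n24} -> (n10, dist=1), (n6, dist=1).
Iteration 2: no outgoing edges from {n10,n6}; recursion stops.
SUM(dist) = 0 + 1 + 1 = 2.

2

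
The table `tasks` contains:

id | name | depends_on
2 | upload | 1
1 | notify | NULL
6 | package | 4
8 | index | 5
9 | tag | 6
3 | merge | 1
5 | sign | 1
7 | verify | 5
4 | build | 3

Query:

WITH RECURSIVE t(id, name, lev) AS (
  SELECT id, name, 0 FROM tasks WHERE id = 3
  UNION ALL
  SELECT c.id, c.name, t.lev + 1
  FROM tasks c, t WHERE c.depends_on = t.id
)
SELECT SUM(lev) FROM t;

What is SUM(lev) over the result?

6

Base: id=3 (merge) at lev 0.
Iteration 1: rows with depends_on in {3} -> build (id 4, lev 1).
Iteration 2: rows with depends_on in {4} -> package (id 6, lev 2).
Iteration 3: rows with depends_on in {6} -> tag (id 9, lev 3).
Iteration 4: no rows with depends_on in {9}; recursion stops.
SUM(lev) = 0 + 1 + 2 + 3 = 6.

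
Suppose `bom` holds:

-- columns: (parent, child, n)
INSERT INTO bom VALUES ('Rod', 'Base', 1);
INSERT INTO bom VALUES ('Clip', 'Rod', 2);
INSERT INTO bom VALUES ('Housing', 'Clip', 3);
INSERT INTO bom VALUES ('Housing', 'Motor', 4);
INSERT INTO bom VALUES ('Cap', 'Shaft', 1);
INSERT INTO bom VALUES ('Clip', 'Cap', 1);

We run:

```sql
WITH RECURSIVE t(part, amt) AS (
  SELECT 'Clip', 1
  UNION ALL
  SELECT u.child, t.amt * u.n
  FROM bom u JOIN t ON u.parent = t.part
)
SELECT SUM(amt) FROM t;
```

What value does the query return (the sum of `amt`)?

7

Base: (Clip, amt=1).
Iteration 1: components of {Clip} -> Cap = 1*1 = 1, Rod = 1*2 = 2.
Iteration 2: components of {Cap,Rod} -> Base = 2*1 = 2, Shaft = 1*1 = 1.
Iteration 3: no further components; recursion stops.
SUM(amt) = 1 + 1 + 2 + 1 + 2 = 7.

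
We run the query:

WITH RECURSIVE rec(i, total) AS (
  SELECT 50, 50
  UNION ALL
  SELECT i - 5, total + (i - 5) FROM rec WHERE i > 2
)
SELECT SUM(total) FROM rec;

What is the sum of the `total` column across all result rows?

Base: i=50, total=50.
Iteration 1: 50 > 2 holds -> i = 50 - 5 = 45, total = 50 + 45 = 95.
Iteration 2: 45 > 2 holds -> i = 45 - 5 = 40, total = 95 + 40 = 135.
Iteration 3: 40 > 2 holds -> i = 40 - 5 = 35, total = 135 + 35 = 170.
Iteration 4: 35 > 2 holds -> i = 35 - 5 = 30, total = 170 + 30 = 200.
Iteration 5: 30 > 2 holds -> i = 30 - 5 = 25, total = 200 + 25 = 225.
Iteration 6: 25 > 2 holds -> i = 25 - 5 = 20, total = 225 + 20 = 245.
Iteration 7: 20 > 2 holds -> i = 20 - 5 = 15, total = 245 + 15 = 260.
Iteration 8: 15 > 2 holds -> i = 15 - 5 = 10, total = 260 + 10 = 270.
Iteration 9: 10 > 2 holds -> i = 10 - 5 = 5, total = 270 + 5 = 275.
Iteration 10: 5 > 2 holds -> i = 5 - 5 = 0, total = 275 + 0 = 275.
Iteration 11: 0 > 2 fails; recursion stops.
SUM(total) = 50 + 95 + 135 + 170 + 200 + 225 + 245 + 260 + 270 + 275 + 275 = 2200.

2200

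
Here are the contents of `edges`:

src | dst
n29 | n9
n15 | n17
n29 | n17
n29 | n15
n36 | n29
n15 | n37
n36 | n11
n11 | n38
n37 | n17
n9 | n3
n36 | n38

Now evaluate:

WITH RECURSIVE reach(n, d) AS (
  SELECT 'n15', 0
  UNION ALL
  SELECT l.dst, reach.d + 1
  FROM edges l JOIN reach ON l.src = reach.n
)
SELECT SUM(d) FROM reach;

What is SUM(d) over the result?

Base: (n15, d=0).
Iteration 1: edges from {n15} -> (n17, d=1), (n37, d=1).
Iteration 2: edges from {n17,n37} -> (n17, d=2).
Iteration 3: no outgoing edges from {n17}; recursion stops.
SUM(d) = 0 + 1 + 1 + 2 = 4.

4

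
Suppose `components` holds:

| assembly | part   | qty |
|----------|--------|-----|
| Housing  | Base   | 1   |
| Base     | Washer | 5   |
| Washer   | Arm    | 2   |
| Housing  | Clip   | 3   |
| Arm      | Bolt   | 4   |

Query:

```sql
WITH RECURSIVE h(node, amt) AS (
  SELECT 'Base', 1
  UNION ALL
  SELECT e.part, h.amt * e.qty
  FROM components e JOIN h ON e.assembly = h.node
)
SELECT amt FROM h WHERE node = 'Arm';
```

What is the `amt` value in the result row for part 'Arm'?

Base: (Base, amt=1).
Iteration 1: components of {Base} -> Washer = 1*5 = 5.
Iteration 2: components of {Washer} -> Arm = 5*2 = 10.
Iteration 3: components of {Arm} -> Bolt = 10*4 = 40.
Iteration 4: no further components; recursion stops.

10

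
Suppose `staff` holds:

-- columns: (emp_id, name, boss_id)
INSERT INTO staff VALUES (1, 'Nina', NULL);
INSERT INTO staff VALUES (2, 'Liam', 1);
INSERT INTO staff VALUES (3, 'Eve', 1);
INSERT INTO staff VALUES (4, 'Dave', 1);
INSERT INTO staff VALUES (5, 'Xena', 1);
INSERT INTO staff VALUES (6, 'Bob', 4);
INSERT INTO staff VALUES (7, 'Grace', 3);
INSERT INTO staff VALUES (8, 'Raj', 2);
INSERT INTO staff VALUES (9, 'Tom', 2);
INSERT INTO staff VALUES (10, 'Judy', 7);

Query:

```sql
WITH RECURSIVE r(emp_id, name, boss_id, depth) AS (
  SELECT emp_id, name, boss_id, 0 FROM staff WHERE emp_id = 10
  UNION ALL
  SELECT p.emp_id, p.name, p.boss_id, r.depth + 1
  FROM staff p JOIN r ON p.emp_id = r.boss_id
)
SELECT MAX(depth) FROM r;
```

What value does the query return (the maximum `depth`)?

3

Base: emp_id=10 (Judy), boss_id=7, depth 0.
Iteration 1: join on emp_id=7 -> Grace (id 7, boss_id=3, depth 1).
Iteration 2: join on emp_id=3 -> Eve (id 3, boss_id=1, depth 2).
Iteration 3: join on emp_id=1 -> Nina (id 1, boss_id=NULL, depth 3).
Iteration 4: boss_id is NULL; no match; recursion stops.
depth values: 0, 1, 2, 3; the maximum is 3.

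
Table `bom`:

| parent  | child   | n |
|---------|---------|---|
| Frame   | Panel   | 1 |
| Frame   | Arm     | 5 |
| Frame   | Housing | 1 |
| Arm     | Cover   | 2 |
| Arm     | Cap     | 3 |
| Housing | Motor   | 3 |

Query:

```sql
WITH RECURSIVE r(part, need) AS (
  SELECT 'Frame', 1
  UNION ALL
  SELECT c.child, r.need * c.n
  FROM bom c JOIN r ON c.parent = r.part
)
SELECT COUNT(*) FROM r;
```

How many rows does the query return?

Base: (Frame, need=1).
Iteration 1: components of {Frame} -> Arm = 1*5 = 5, Housing = 1*1 = 1, Panel = 1*1 = 1.
Iteration 2: components of {Arm,Housing,Panel} -> Cap = 5*3 = 15, Cover = 5*2 = 10, Motor = 1*3 = 3.
Iteration 3: no further components; recursion stops.
Total rows emitted: 7.

7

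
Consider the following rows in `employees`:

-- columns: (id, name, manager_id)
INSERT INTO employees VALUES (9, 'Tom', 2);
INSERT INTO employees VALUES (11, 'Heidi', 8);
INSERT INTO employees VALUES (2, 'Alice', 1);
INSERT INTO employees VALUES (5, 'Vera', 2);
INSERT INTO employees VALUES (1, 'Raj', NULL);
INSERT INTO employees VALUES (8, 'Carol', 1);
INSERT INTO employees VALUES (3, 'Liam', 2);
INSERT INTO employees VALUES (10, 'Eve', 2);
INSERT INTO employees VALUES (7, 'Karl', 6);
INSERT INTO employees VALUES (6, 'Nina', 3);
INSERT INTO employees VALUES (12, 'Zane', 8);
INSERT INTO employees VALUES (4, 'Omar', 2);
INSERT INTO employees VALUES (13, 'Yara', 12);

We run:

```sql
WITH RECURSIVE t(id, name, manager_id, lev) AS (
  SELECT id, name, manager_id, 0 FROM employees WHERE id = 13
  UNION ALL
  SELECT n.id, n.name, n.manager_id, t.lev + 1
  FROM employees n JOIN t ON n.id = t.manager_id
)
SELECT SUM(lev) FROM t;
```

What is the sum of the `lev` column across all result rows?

6

Base: id=13 (Yara), manager_id=12, lev 0.
Iteration 1: join on id=12 -> Zane (id 12, manager_id=8, lev 1).
Iteration 2: join on id=8 -> Carol (id 8, manager_id=1, lev 2).
Iteration 3: join on id=1 -> Raj (id 1, manager_id=NULL, lev 3).
Iteration 4: manager_id is NULL; no match; recursion stops.
SUM(lev) = 0 + 1 + 2 + 3 = 6.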